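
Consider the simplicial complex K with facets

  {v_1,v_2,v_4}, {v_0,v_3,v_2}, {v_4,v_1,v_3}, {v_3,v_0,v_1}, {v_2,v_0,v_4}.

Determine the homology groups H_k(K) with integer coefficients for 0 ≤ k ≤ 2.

We work with the vertex ordering v_0 < v_1 < v_2 < v_3 < v_4. The simplices of K, each written with vertices in increasing order, are:

  0-simplices (5): [v_0], [v_1], [v_2], [v_3], [v_4]
  1-simplices (10): [v_0,v_1], [v_0,v_2], [v_0,v_3], [v_0,v_4], [v_1,v_2], [v_1,v_3], [v_1,v_4], [v_2,v_3], [v_2,v_4], [v_3,v_4]
  2-simplices (5): [v_0,v_1,v_3], [v_0,v_2,v_3], [v_0,v_2,v_4], [v_1,v_2,v_4], [v_1,v_3,v_4]

Hence C_0 ≅ Z^5, C_1 ≅ Z^10, C_2 ≅ Z^5.

∂_1: C_1 → C_0 maps an edge to its endpoints' difference, ∂[p,q] = q − p.
This gives a 5×10 integer matrix of rank 4; reducing to Smith normal form yields diagonal entries (1,1,1,1).

The boundary map ∂_2: C_2 → C_1 maps a triangle to the signed sum of its edges. For instance
  ∂[v_0,v_2,v_3] = [v_2,v_3] − [v_0,v_3] + [v_0,v_2],
  ∂[v_1,v_3,v_4] = [v_3,v_4] − [v_1,v_4] + [v_1,v_3].
As a 10×5 matrix over Z this has rank 5, with invariant factors (1,1,1,1,1).

Computing H_k = (kernel of ∂_k) / (image of ∂_{k+1}):

  H_0: rank C_0 − rank ∂_1 = 5 − 4 = 1, and the invariant factors of ∂_1 are all 1, so H_0 ≅ Z.
  H_1: rank ker ∂_1 − rank ∂_2 = (10 − 4) − 5 = 1, and the invariant factors of ∂_2 are all 1, so H_1 ≅ Z.
  H_2: rank ker ∂_2 − rank ∂_3 = (5 − 5) − 0 = 0, and there is no ∂_3, so H_2 ≅ 0.

H_0 = Z,  H_1 = Z,  H_2 = 0.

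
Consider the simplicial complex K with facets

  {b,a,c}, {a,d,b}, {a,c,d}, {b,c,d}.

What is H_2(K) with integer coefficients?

Take the total order a < b < c < d on the vertex set. Then K (dimension 2) consists of the simplices:

  0-simplices (4): a, b, c, d
  1-simplices (6): ab, ac, ad, bc, bd, cd
  2-simplices (4): abc, abd, acd, bcd

giving chain groups C_0 ≅ Z^4, C_1 ≅ Z^6, C_2 ≅ Z^4.

The boundary map ∂_1: C_1 → C_0 maps an edge to its endpoints' difference, ∂[p,q] = q − p.
The 4×6 boundary matrix has rank 3 and Smith normal form diag(1,1,1).

The boundary map ∂_2: C_2 → C_1 maps a triangle to the signed sum of its edges. For instance
  ∂acd = cd − ad + ac,
  ∂abd = bd − ad + ab.
As a 6×4 matrix over Z this has rank 3, with invariant factors (1,1,1).

From H_k ≅ ker(∂_k) / im(∂_{k+1}) we obtain:

  H_2: rank ker ∂_2 − rank ∂_3 = (4 − 3) − 0 = 1, and there is no ∂_3, so H_2 = Z.

(K is a triangulation of the 2-sphere S^2.)

H_2 = Z.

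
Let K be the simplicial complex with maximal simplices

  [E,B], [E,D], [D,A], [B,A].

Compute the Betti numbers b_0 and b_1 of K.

b_0 = 1, b_1 = 1.

Take the total order A < B < D < E on the vertex set. Then K (dimension 1) consists of the simplices:

  0-simplices (4): A, B, D, E
  1-simplices (4): AB, AD, BE, DE

giving chain groups C_0 ≅ Z^4, C_1 ≅ Z^4.

Boundary ∂_1: C_1 → C_0 maps an edge to its endpoints' difference, ∂[p,q] = q − p.
As a 4×4 matrix over Z this has rank 3, with invariant factors (1,1,1).

Computing H_k = (kernel of ∂_k) / (image of ∂_{k+1}):

  H_0: rank C_0 − rank ∂_1 = 4 − 3 = 1, and the invariant factors of ∂_1 are all 1, so H_0 ≅ Z.
  H_1: rank ker ∂_1 − rank ∂_2 = (4 − 3) − 0 = 1, and there is no ∂_2, so H_1 ≅ Z.

As a check, the Euler characteristic is 4 − 4 = 0, which agrees with 1 − 1 = 0.

Hence the Betti numbers are b_0 = 1, b_1 = 1.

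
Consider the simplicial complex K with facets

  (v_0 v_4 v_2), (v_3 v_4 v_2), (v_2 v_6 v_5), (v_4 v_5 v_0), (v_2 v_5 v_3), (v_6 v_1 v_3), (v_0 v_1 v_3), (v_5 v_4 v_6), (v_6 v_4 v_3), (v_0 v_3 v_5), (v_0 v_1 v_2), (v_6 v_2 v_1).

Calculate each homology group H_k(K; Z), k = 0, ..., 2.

We work with the vertex ordering v_0 < v_1 < v_2 < v_3 < v_4 < v_5 < v_6. The simplices of K, each written with vertices in increasing order, are:

  0-simplices (7): [v_0], [v_1], [v_2], [v_3], [v_4], [v_5], [v_6]
  1-simplices (18): (18 of them)
  2-simplices (12): (12 of them)

Hence C_0 ≅ Z^7, C_1 ≅ Z^18, C_2 ≅ Z^12.

Boundary ∂_1: C_1 → C_0 maps an edge to its endpoints' difference, ∂[p,q] = q − p. For instance
  ∂[v_1,v_3] = [v_3] − [v_1].
This gives a 7×18 integer matrix of rank 6; reducing to Smith normal form yields diagonal entries (1,1,1,1,1,1).

Boundary ∂_2: C_2 → C_1 sends each 2-simplex [p,q,r] to [q,r] − [p,r] + [p,q]. For instance
  ∂[v_2,v_3,v_5] = [v_3,v_5] − [v_2,v_5] + [v_2,v_3],
  ∂[v_3,v_4,v_6] = [v_4,v_6] − [v_3,v_6] + [v_3,v_4].
The 18×12 boundary matrix has rank 12 and Smith normal form diag(1,1,1,1,1,1,1,1,1,1,1,2).

Computing H_k = (kernel of ∂_k) / (image of ∂_{k+1}):

  H_0: rank C_0 − rank ∂_1 = 7 − 6 = 1, and the invariant factors of ∂_1 are all 1, so H_0 = Z.
  H_1: rank ker ∂_1 − rank ∂_2 = (18 − 6) − 12 = 0, and ∂_2 has invariant factor 2 > 1, so H_1 = Z/2.
  H_2: rank ker ∂_2 − rank ∂_3 = (12 − 12) − 0 = 0, and there is no ∂_3, so H_2 = 0.

(K is a triangulation of the real projective plane RP^2.)

H_0 = Z,  H_1 = Z/2,  H_2 = 0.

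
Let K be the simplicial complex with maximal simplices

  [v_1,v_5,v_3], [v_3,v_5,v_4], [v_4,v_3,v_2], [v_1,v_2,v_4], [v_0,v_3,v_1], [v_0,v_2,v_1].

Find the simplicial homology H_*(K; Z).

H_0 = Z,  H_1 = Z,  H_2 = 0.

We work with the vertex ordering v_0 < v_1 < v_2 < v_3 < v_4 < v_5. The simplices of K, each written with vertices in increasing order, are:

  0-simplices (6): [v_0], [v_1], [v_2], [v_3], [v_4], [v_5]
  1-simplices (12): [v_0,v_1], [v_0,v_2], [v_0,v_3], [v_1,v_2], [v_1,v_3], [v_1,v_4], [v_1,v_5], [v_2,v_3], [v_2,v_4], [v_3,v_4], [v_3,v_5], [v_4,v_5]
  2-simplices (6): [v_0,v_1,v_2], [v_0,v_1,v_3], [v_1,v_2,v_4], [v_1,v_3,v_5], [v_2,v_3,v_4], [v_3,v_4,v_5]

Hence C_0 ≅ Z^6, C_1 ≅ Z^12, C_2 ≅ Z^6.

Boundary ∂_1: C_1 → C_0 sends each edge [p,q] (with p < q) to q − p. For instance
  ∂[v_4,v_5] = [v_5] − [v_4].
The resulting 6×12 matrix has rank 5, and its Smith normal form has invariant factors (1,1,1,1,1).

∂_2: C_2 → C_1 sends each 2-simplex [p,q,r] to [q,r] − [p,r] + [p,q]. For instance
  ∂[v_1,v_2,v_4] = [v_2,v_4] − [v_1,v_4] + [v_1,v_2],
  ∂[v_3,v_4,v_5] = [v_4,v_5] − [v_3,v_5] + [v_3,v_4].
This gives a 12×6 integer matrix of rank 6; reducing to Smith normal form yields diagonal entries (1,1,1,1,1,1).

From H_k ≅ ker(∂_k) / im(∂_{k+1}) we obtain:

  H_0: rank C_0 − rank ∂_1 = 6 − 5 = 1, and the invariant factors of ∂_1 are all 1, so H_0 = Z.
  H_1: rank ker ∂_1 − rank ∂_2 = (12 − 5) − 6 = 1, and the invariant factors of ∂_2 are all 1, so H_1 = Z.
  H_2: rank ker ∂_2 − rank ∂_3 = (6 − 6) − 0 = 0, and there is no ∂_3, so H_2 = 0.

As a check, the Euler characteristic is 6 − 12 + 6 = 0, which agrees with 1 − 1 + 0 = 0.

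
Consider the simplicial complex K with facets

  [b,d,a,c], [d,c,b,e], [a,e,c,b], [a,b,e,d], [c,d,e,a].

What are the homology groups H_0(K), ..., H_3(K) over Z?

K has 5 vertices, 10 edges, 10 triangles, 5 3-simplices.
rank ∂_0 = 0, rank ∂_1 = 4 ⇒ b_0 = 5 − 0 − 4 = 1; all invariant factors of ∂_1 are 1 so no torsion. So H_0 ≅ Z.
rank ∂_1 = 4, rank ∂_2 = 6 ⇒ b_1 = 10 − 4 − 6 = 0; all invariant factors of ∂_2 are 1 so no torsion. So H_1 ≅ 0.
rank ∂_2 = 6, rank ∂_3 = 4 ⇒ b_2 = 10 − 6 − 4 = 0; all invariant factors of ∂_3 are 1 so no torsion. So H_2 ≅ 0.
rank ∂_3 = 4, rank ∂_4 = 0 ⇒ b_3 = 5 − 4 − 0 = 1. So H_3 ≅ Z.

H_0 ≅ Z,  H_1 = 0,  H_2 = 0,  H_3 ≅ Z.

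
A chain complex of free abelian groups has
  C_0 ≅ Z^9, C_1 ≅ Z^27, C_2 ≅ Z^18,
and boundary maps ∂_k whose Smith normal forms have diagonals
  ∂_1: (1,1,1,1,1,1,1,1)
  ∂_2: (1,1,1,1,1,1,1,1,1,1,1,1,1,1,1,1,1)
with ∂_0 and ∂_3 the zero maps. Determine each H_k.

H_0: b_0 = 9 − 0 − 8 = 1; torsion from ∂_1 factors > 1: none. So H_0 ≅ Z.
H_1: b_1 = 27 − 8 − 17 = 2; torsion from ∂_2 factors > 1: none. So H_1 ≅ Z^2.
H_2: b_2 = 18 − 17 − 0 = 1; torsion from ∂_3 factors > 1: none. So H_2 ≅ Z.

H_0 ≅ Z,  H_1 ≅ Z^2,  H_2 ≅ Z.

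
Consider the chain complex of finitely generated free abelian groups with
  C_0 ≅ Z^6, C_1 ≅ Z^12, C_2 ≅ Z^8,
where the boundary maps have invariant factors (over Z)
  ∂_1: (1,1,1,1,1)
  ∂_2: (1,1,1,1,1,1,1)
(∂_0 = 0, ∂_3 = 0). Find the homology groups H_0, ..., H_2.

H_0: b_0 = 6 − 0 − 5 = 1; torsion from ∂_1 factors > 1: none. So H_0 = Z.
H_1: b_1 = 12 − 5 − 7 = 0; torsion from ∂_2 factors > 1: none. So H_1 = 0.
H_2: b_2 = 8 − 7 − 0 = 1; torsion from ∂_3 factors > 1: none. So H_2 = Z.

H_0 = Z,  H_1 = 0,  H_2 = Z.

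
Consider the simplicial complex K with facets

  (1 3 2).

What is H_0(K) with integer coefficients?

We work with the vertex ordering 1 < 2 < 3. The simplices of K, each written with vertices in increasing order, are:

  0-simplices (3): [1], [2], [3]
  1-simplices (3): [1,2], [1,3], [2,3]
  2-simplices (1): [1,2,3]

so the chain groups are C_0 ≅ Z^3, C_1 ≅ Z^3, C_2 ≅ Z^1.

∂_1: C_1 → C_0 is given by ∂[p,q] = [q] − [p]. For instance
  ∂[2,3] = [3] − [2].
As a 3×3 matrix over Z this has rank 2, with invariant factors (1,1).

The boundary map ∂_2: C_2 → C_1 acts by ∂[p,q,r] = [q,r] − [p,r] + [p,q]. For instance
  ∂[1,2,3] = [2,3] − [1,3] + [1,2].
As a 3×1 matrix over Z this has rank 1, with invariant factors (1).

From H_k ≅ ker(∂_k) / im(∂_{k+1}) we obtain:

  H_0: rank C_0 − rank ∂_1 = 3 − 2 = 1, and the invariant factors of ∂_1 are all 1, so H_0 ≅ Z.

H_0 = Z.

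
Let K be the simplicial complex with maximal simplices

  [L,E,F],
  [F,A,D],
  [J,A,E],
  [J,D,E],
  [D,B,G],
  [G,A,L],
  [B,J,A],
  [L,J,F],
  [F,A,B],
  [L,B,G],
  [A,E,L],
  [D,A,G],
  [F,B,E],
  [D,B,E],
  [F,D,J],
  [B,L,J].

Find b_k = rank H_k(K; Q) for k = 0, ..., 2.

Order the vertices as A < B < D < E < F < G < J < L. Listing each simplex with vertices in this order, K has dimension 2 with simplices:

  0-simplices (8): A, B, D, E, F, G, J, L
  1-simplices (24): AB, AD, AE, AF, AG, AJ, AL, BD, BE, BF, BG, BJ, BL, DE, DF, DG, DJ, EF, EJ, EL, FJ, FL, GL, JL
  2-simplices (16): ABF, ABJ, ADF, ADG, AEJ, AEL, AGL, BDE, BDG, BEF, BGL, BJL, DEJ, DFJ, EFL, FJL

so the chain groups are C_0 ≅ Z^8, C_1 ≅ Z^24, C_2 ≅ Z^16.

Boundary ∂_1: C_1 → C_0 sends each edge [p,q] (with p < q) to q − p. For instance
  ∂AF = F − A.
The resulting 8×24 matrix has rank 7, and its Smith normal form has invariant factors (1,1,1,1,1,1,1).

The boundary map ∂_2: C_2 → C_1 acts by ∂[p,q,r] = [q,r] − [p,r] + [p,q]. For instance
  ∂BDG = DG − BG + BD,
  ∂AEJ = EJ − AJ + AE.
The 24×16 boundary matrix has rank 15 and Smith normal form diag(1,1,1,1,1,1,1,1,1,1,1,1,1,1,1).

Now H_k = ker ∂_k / im ∂_{k+1}, so:

  H_0: rank C_0 − rank ∂_1 = 8 − 7 = 1, and the invariant factors of ∂_1 are all 1, so H_0 ≅ Z.
  H_1: rank ker ∂_1 − rank ∂_2 = (24 − 7) − 15 = 2, and the invariant factors of ∂_2 are all 1, so H_1 ≅ Z^2.
  H_2: rank ker ∂_2 − rank ∂_3 = (16 − 15) − 0 = 1, and there is no ∂_3, so H_2 ≅ Z.

Hence the Betti numbers are b_0 = 1, b_1 = 2, b_2 = 1.

b_0 = 1, b_1 = 2, b_2 = 1.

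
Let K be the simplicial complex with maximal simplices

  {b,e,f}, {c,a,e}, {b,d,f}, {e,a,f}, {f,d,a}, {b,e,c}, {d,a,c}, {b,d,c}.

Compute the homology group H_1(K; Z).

We work with the vertex ordering a < b < c < d < e < f. The simplices of K, each written with vertices in increasing order, are:

  0-simplices (6): a, b, c, d, e, f
  1-simplices (12): ac, ad, ae, af, bc, bd, be, bf, cd, ce, df, ef
  2-simplices (8): acd, ace, adf, aef, bcd, bce, bdf, bef

Hence C_0 ≅ Z^6, C_1 ≅ Z^12, C_2 ≅ Z^8.

Boundary ∂_1: C_1 → C_0 maps an edge to its endpoints' difference, ∂[p,q] = q − p. For instance
  ∂ce = e − c.
This gives a 6×12 integer matrix of rank 5; reducing to Smith normal form yields diagonal entries (1,1,1,1,1).

Boundary ∂_2: C_2 → C_1 sends each 2-simplex [p,q,r] to [q,r] − [p,r] + [p,q]. For instance
  ∂ace = ce − ae + ac,
  ∂adf = df − af + ad.
As a 12×8 matrix over Z this has rank 7, with invariant factors (1,1,1,1,1,1,1).

Computing H_k = (kernel of ∂_k) / (image of ∂_{k+1}):

  H_1: rank ker ∂_1 − rank ∂_2 = (12 − 5) − 7 = 0, and the invariant factors of ∂_2 are all 1, so H_1 = 0.

(K is a triangulation of the 2-sphere S^2.)

H_1 = 0.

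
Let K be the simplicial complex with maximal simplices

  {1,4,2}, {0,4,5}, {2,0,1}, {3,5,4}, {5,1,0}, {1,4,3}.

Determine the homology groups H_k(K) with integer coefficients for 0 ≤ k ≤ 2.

H_0 ≅ Z,  H_1 ≅ Z,  H_2 = 0.

Order the vertices as 0 < 1 < 2 < 3 < 4 < 5. Listing each simplex with vertices in this order, K has dimension 2 with simplices:

  0-simplices (6): [0], [1], [2], [3], [4], [5]
  1-simplices (12): [0,1], [0,2], [0,4], [0,5], [1,2], [1,3], [1,4], [1,5], [2,4], [3,4], [3,5], [4,5]
  2-simplices (6): [0,1,2], [0,1,5], [0,4,5], [1,2,4], [1,3,4], [3,4,5]

Hence C_0 ≅ Z^6, C_1 ≅ Z^12, C_2 ≅ Z^6.

∂_1: C_1 → C_0 is given by ∂[p,q] = [q] − [p].
This gives a 6×12 integer matrix of rank 5; reducing to Smith normal form yields diagonal entries (1,1,1,1,1).

∂_2: C_2 → C_1 maps a triangle to the signed sum of its edges. For instance
  ∂[0,1,2] = [1,2] − [0,2] + [0,1],
  ∂[0,1,5] = [1,5] − [0,5] + [0,1].
The resulting 12×6 matrix has rank 6, and its Smith normal form has invariant factors (1,1,1,1,1,1).

Now H_k = ker ∂_k / im ∂_{k+1}, so:

  H_0: rank C_0 − rank ∂_1 = 6 − 5 = 1, and the invariant factors of ∂_1 are all 1, so H_0 = Z.
  H_1: rank ker ∂_1 − rank ∂_2 = (12 − 5) − 6 = 1, and the invariant factors of ∂_2 are all 1, so H_1 = Z.
  H_2: rank ker ∂_2 − rank ∂_3 = (6 − 6) − 0 = 0, and there is no ∂_3, so H_2 = 0.

As a check, the Euler characteristic is 6 − 12 + 6 = 0, which agrees with 1 − 1 + 0 = 0.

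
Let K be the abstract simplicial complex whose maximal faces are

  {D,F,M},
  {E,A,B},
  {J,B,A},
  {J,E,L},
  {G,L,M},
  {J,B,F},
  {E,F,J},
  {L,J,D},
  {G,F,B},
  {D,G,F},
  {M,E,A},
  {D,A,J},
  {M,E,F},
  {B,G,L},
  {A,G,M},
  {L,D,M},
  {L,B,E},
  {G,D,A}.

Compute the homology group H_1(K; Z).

Fix the vertex order A < B < D < E < F < G < J < L < M and write every simplex with vertices in increasing order. Then dim K = 2 and the simplices of K are:

  0-simplices (9): A, B, D, E, F, G, J, L, M
  1-simplices (27): AB, AD, AE, AG, AJ, AM, BE, BF, BG, BJ, BL, DF, DG, DJ, DL, DM, EF, EJ, EL, EM, FG, FJ, FM, GL, GM, JL, LM
  2-simplices (18): ABE, ABJ, ADG, ADJ, AEM, AGM, BEL, BFG, BFJ, BGL, DFG, DFM, DJL, DLM, EFJ, EFM, EJL, GLM

giving chain groups C_0 ≅ Z^9, C_1 ≅ Z^27, C_2 ≅ Z^18.

The boundary map ∂_1: C_1 → C_0 sends each edge [p,q] (with p < q) to q − p. For instance
  ∂DL = L − D.
The resulting 9×27 matrix has rank 8, and its Smith normal form has invariant factors (1,1,1,1,1,1,1,1).

Boundary ∂_2: C_2 → C_1 sends each 2-simplex [p,q,r] to [q,r] − [p,r] + [p,q]. For instance
  ∂EFJ = FJ − EJ + EF,
  ∂DJL = JL − DL + DJ.
As a 27×18 matrix over Z this has rank 18, with invariant factors (1,1,1,1,1,1,1,1,1,1,1,1,1,1,1,1,1,2).

Now H_k = ker ∂_k / im ∂_{k+1}, so:

  H_1: rank ker ∂_1 − rank ∂_2 = (27 − 8) − 18 = 1, and ∂_2 has invariant factor 2 > 1, so H_1 ≅ Z × Z/2.

H_1 ≅ Z × Z/2.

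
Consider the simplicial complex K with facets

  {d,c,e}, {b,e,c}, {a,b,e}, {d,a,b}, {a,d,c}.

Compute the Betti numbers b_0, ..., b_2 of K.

b_0 = 1, b_1 = 1, b_2 = 0.

Take the total order a < b < c < d < e on the vertex set. Then K (dimension 2) consists of the simplices:

  0-simplices (5): a, b, c, d, e
  1-simplices (10): ab, ac, ad, ae, bc, bd, be, cd, ce, de
  2-simplices (5): abd, abe, acd, bce, cde

Hence C_0 ≅ Z^5, C_1 ≅ Z^10, C_2 ≅ Z^5.

Boundary ∂_1: C_1 → C_0 sends each edge [p,q] (with p < q) to q − p. For instance
  ∂bd = d − b.
As a 5×10 matrix over Z this has rank 4, with invariant factors (1,1,1,1).

∂_2: C_2 → C_1 maps a triangle to the signed sum of its edges. For instance
  ∂abd = bd − ad + ab,
  ∂cde = de − ce + cd.
The resulting 10×5 matrix has rank 5, and its Smith normal form has invariant factors (1,1,1,1,1).

From H_k ≅ ker(∂_k) / im(∂_{k+1}) we obtain:

  H_0: rank C_0 − rank ∂_1 = 5 − 4 = 1, and the invariant factors of ∂_1 are all 1, so H_0 ≅ Z.
  H_1: rank ker ∂_1 − rank ∂_2 = (10 − 4) − 5 = 1, and the invariant factors of ∂_2 are all 1, so H_1 ≅ Z.
  H_2: rank ker ∂_2 − rank ∂_3 = (5 − 5) − 0 = 0, and there is no ∂_3, so H_2 ≅ 0.

As a check, the Euler characteristic is 5 − 10 + 5 = 0, which agrees with 1 − 1 + 0 = 0.

Hence the Betti numbers are b_0 = 1, b_1 = 1, b_2 = 0.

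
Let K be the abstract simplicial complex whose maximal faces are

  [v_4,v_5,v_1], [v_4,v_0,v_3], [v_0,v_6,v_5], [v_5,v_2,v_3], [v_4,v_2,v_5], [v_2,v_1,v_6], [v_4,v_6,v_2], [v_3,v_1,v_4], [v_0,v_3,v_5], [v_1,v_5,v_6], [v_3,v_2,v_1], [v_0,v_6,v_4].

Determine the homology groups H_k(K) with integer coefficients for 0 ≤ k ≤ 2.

We work with the vertex ordering v_0 < v_1 < v_2 < v_3 < v_4 < v_5 < v_6. The simplices of K, each written with vertices in increasing order, are:

  0-simplices (7): [v_0], [v_1], [v_2], [v_3], [v_4], [v_5], [v_6]
  1-simplices (18): (18 of them)
  2-simplices (12): (12 of them)

so the chain groups are C_0 ≅ Z^7, C_1 ≅ Z^18, C_2 ≅ Z^12.

The boundary map ∂_1: C_1 → C_0 maps an edge to its endpoints' difference, ∂[p,q] = q − p. For instance
  ∂[v_4,v_6] = [v_6] − [v_4].
This gives a 7×18 integer matrix of rank 6; reducing to Smith normal form yields diagonal entries (1,1,1,1,1,1).

Boundary ∂_2: C_2 → C_1 acts by ∂[p,q,r] = [q,r] − [p,r] + [p,q]. For instance
  ∂[v_0,v_3,v_4] = [v_3,v_4] − [v_0,v_4] + [v_0,v_3],
  ∂[v_1,v_4,v_5] = [v_4,v_5] − [v_1,v_5] + [v_1,v_4].
As a 18×12 matrix over Z this has rank 12, with invariant factors (1,1,1,1,1,1,1,1,1,1,1,2).

Now H_k = ker ∂_k / im ∂_{k+1}, so:

  H_0: rank C_0 − rank ∂_1 = 7 − 6 = 1, and the invariant factors of ∂_1 are all 1, so H_0 ≅ Z.
  H_1: rank ker ∂_1 − rank ∂_2 = (18 − 6) − 12 = 0, and ∂_2 has invariant factor 2 > 1, so H_1 ≅ Z/2.
  H_2: rank ker ∂_2 − rank ∂_3 = (12 − 12) − 0 = 0, and there is no ∂_3, so H_2 ≅ 0.

As a check, the Euler characteristic is 7 − 18 + 12 = 1, which agrees with 1 − 0 + 0 = 1.
(K is a triangulation of the real projective plane RP^2.)

H_0 = Z,  H_1 = Z/2,  H_2 = 0.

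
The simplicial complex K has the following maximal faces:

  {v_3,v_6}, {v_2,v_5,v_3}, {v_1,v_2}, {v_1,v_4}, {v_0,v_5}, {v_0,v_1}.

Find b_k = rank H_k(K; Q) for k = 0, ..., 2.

b_0 = 1, b_1 = 1, b_2 = 0.

Take the total order v_0 < v_1 < v_2 < v_3 < v_4 < v_5 < v_6 on the vertex set. Then K (dimension 2) consists of the simplices:

  0-simplices (7): [v_0], [v_1], [v_2], [v_3], [v_4], [v_5], [v_6]
  1-simplices (8): [v_0,v_1], [v_0,v_5], [v_1,v_2], [v_1,v_4], [v_2,v_3], [v_2,v_5], [v_3,v_5], [v_3,v_6]
  2-simplices (1): [v_2,v_3,v_5]

Hence C_0 ≅ Z^7, C_1 ≅ Z^8, C_2 ≅ Z^1.

The boundary map ∂_1: C_1 → C_0 sends each edge [p,q] (with p < q) to q − p. For instance
  ∂[v_1,v_2] = [v_2] − [v_1].
This gives a 7×8 integer matrix of rank 6; reducing to Smith normal form yields diagonal entries (1,1,1,1,1,1).

∂_2: C_2 → C_1 maps a triangle to the signed sum of its edges. For instance
  ∂[v_2,v_3,v_5] = [v_3,v_5] − [v_2,v_5] + [v_2,v_3].
This gives a 8×1 integer matrix of rank 1; reducing to Smith normal form yields diagonal entries (1).

Now H_k = ker ∂_k / im ∂_{k+1}, so:

  H_0: rank C_0 − rank ∂_1 = 7 − 6 = 1, and the invariant factors of ∂_1 are all 1, so H_0 = Z.
  H_1: rank ker ∂_1 − rank ∂_2 = (8 − 6) − 1 = 1, and the invariant factors of ∂_2 are all 1, so H_1 = Z.
  H_2: rank ker ∂_2 − rank ∂_3 = (1 − 1) − 0 = 0, and there is no ∂_3, so H_2 = 0.

As a check, the Euler characteristic is 7 − 8 + 1 = 0, which agrees with 1 − 1 + 0 = 0.

Hence the Betti numbers are b_0 = 1, b_1 = 1, b_2 = 0.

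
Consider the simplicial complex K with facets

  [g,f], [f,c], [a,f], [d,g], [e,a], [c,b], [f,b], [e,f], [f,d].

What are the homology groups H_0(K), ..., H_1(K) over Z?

H_0 ≅ Z,  H_1 ≅ Z^3.

Take the total order a < b < c < d < e < f < g on the vertex set. Then K (dimension 1) consists of the simplices:

  0-simplices (7): a, b, c, d, e, f, g
  1-simplices (9): ae, af, bc, bf, cf, df, dg, ef, fg

so the chain groups are C_0 ≅ Z^7, C_1 ≅ Z^9.

The boundary map ∂_1: C_1 → C_0 is given by ∂[p,q] = [q] − [p]. For instance
  ∂ae = e − a.
The 7×9 boundary matrix has rank 6 and Smith normal form diag(1,1,1,1,1,1).

Now H_k = ker ∂_k / im ∂_{k+1}, so:

  H_0: rank C_0 − rank ∂_1 = 7 − 6 = 1, and the invariant factors of ∂_1 are all 1, so H_0 ≅ Z.
  H_1: rank ker ∂_1 − rank ∂_2 = (9 − 6) − 0 = 3, and there is no ∂_2, so H_1 ≅ Z^3.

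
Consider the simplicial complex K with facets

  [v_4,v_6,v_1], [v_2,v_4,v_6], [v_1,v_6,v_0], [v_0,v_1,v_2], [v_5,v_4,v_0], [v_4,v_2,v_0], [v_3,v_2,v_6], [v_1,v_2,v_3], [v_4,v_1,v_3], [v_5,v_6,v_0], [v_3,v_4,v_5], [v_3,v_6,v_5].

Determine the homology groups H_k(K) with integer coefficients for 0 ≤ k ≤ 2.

H_0 = Z,  H_1 = Z/2Z,  H_2 = 0.

Take the total order v_0 < v_1 < v_2 < v_3 < v_4 < v_5 < v_6 on the vertex set. Then K (dimension 2) consists of the simplices:

  0-simplices (7): [v_0], [v_1], [v_2], [v_3], [v_4], [v_5], [v_6]
  1-simplices (18): (18 of them)
  2-simplices (12): (12 of them)

Hence C_0 ≅ Z^7, C_1 ≅ Z^18, C_2 ≅ Z^12.

Boundary ∂_1: C_1 → C_0 sends each edge [p,q] (with p < q) to q − p.
As a 7×18 matrix over Z this has rank 6, with invariant factors (1,1,1,1,1,1).

The boundary map ∂_2: C_2 → C_1 sends each 2-simplex [p,q,r] to [q,r] − [p,r] + [p,q]. For instance
  ∂[v_1,v_4,v_6] = [v_4,v_6] − [v_1,v_6] + [v_1,v_4],
  ∂[v_1,v_2,v_3] = [v_2,v_3] − [v_1,v_3] + [v_1,v_2].
The resulting 18×12 matrix has rank 12, and its Smith normal form has invariant factors (1,1,1,1,1,1,1,1,1,1,1,2).

From H_k ≅ ker(∂_k) / im(∂_{k+1}) we obtain:

  H_0: rank C_0 − rank ∂_1 = 7 − 6 = 1, and the invariant factors of ∂_1 are all 1, so H_0 = Z.
  H_1: rank ker ∂_1 − rank ∂_2 = (18 − 6) − 12 = 0, and ∂_2 has invariant factor 2 > 1, so H_1 = Z/2Z.
  H_2: rank ker ∂_2 − rank ∂_3 = (12 − 12) − 0 = 0, and there is no ∂_3, so H_2 = 0.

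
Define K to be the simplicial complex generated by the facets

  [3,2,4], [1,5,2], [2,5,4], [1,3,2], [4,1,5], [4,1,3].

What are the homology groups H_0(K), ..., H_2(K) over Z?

H_0 ≅ Z,  H_1 = 0,  H_2 ≅ Z.

K has 5 vertices, 9 edges, 6 triangles.
rank ∂_0 = 0, rank ∂_1 = 4 ⇒ b_0 = 5 − 0 − 4 = 1; all invariant factors of ∂_1 are 1 so no torsion. So H_0 ≅ Z.
rank ∂_1 = 4, rank ∂_2 = 5 ⇒ b_1 = 9 − 4 − 5 = 0; all invariant factors of ∂_2 are 1 so no torsion. So H_1 ≅ 0.
rank ∂_2 = 5, rank ∂_3 = 0 ⇒ b_2 = 6 − 5 − 0 = 1. So H_2 ≅ Z.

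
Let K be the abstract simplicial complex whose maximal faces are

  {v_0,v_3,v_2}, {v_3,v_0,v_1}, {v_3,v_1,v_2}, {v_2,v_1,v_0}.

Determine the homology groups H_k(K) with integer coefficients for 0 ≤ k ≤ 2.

H_0 ≅ Z,  H_1 = 0,  H_2 ≅ Z.

Order the vertices as v_0 < v_1 < v_2 < v_3. Listing each simplex with vertices in this order, K has dimension 2 with simplices:

  0-simplices (4): [v_0], [v_1], [v_2], [v_3]
  1-simplices (6): [v_0,v_1], [v_0,v_2], [v_0,v_3], [v_1,v_2], [v_1,v_3], [v_2,v_3]
  2-simplices (4): [v_0,v_1,v_2], [v_0,v_1,v_3], [v_0,v_2,v_3], [v_1,v_2,v_3]

so the chain groups are C_0 ≅ Z^4, C_1 ≅ Z^6, C_2 ≅ Z^4.

The boundary map ∂_1: C_1 → C_0 maps an edge to its endpoints' difference, ∂[p,q] = q − p.
The resulting 4×6 matrix has rank 3, and its Smith normal form has invariant factors (1,1,1).

The boundary map ∂_2: C_2 → C_1 maps a triangle to the signed sum of its edges. For instance
  ∂[v_1,v_2,v_3] = [v_2,v_3] − [v_1,v_3] + [v_1,v_2],
  ∂[v_0,v_1,v_2] = [v_1,v_2] − [v_0,v_2] + [v_0,v_1].
The resulting 6×4 matrix has rank 3, and its Smith normal form has invariant factors (1,1,1).

Reading off H_k = ker ∂_k / im ∂_{k+1}:

  H_0: rank C_0 − rank ∂_1 = 4 − 3 = 1, and the invariant factors of ∂_1 are all 1, so H_0 ≅ Z.
  H_1: rank ker ∂_1 − rank ∂_2 = (6 − 3) − 3 = 0, and the invariant factors of ∂_2 are all 1, so H_1 ≅ 0.
  H_2: rank ker ∂_2 − rank ∂_3 = (4 − 3) − 0 = 1, and there is no ∂_3, so H_2 ≅ Z.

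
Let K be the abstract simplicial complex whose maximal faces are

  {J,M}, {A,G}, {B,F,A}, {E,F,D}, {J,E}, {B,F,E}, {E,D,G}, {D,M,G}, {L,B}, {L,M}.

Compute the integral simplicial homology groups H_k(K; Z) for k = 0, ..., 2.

H_0 = Z,  H_1 = Z^3,  H_2 = 0.

Order the vertices as A < B < D < E < F < G < J < L < M. Listing each simplex with vertices in this order, K has dimension 2 with simplices:

  0-simplices (9): A, B, D, E, F, G, J, L, M
  1-simplices (16): AB, AF, AG, BE, BF, BL, DE, DF, DG, DM, EF, EG, EJ, GM, JM, LM
  2-simplices (5): ABF, BEF, DEF, DEG, DGM

giving chain groups C_0 ≅ Z^9, C_1 ≅ Z^16, C_2 ≅ Z^5.

∂_1: C_1 → C_0 sends each edge [p,q] (with p < q) to q − p. For instance
  ∂AG = G − A.
This gives a 9×16 integer matrix of rank 8; reducing to Smith normal form yields diagonal entries (1,1,1,1,1,1,1,1).

The boundary map ∂_2: C_2 → C_1 acts by ∂[p,q,r] = [q,r] − [p,r] + [p,q]. For instance
  ∂ABF = BF − AF + AB,
  ∂DEF = EF − DF + DE.
The 16×5 boundary matrix has rank 5 and Smith normal form diag(1,1,1,1,1).

Reading off H_k = ker ∂_k / im ∂_{k+1}:

  H_0: rank C_0 − rank ∂_1 = 9 − 8 = 1, and the invariant factors of ∂_1 are all 1, so H_0 = Z.
  H_1: rank ker ∂_1 − rank ∂_2 = (16 − 8) − 5 = 3, and the invariant factors of ∂_2 are all 1, so H_1 = Z^3.
  H_2: rank ker ∂_2 − rank ∂_3 = (5 − 5) − 0 = 0, and there is no ∂_3, so H_2 = 0.

As a check, the Euler characteristic is 9 − 16 + 5 = -2, which agrees with 1 − 3 + 0 = -2.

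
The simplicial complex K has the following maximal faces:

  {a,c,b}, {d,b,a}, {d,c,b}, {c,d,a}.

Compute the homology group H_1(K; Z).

H_1 = 0.

Fix the vertex order a < b < c < d and write every simplex with vertices in increasing order. Then dim K = 2 and the simplices of K are:

  0-simplices (4): a, b, c, d
  1-simplices (6): ab, ac, ad, bc, bd, cd
  2-simplices (4): abc, abd, acd, bcd

giving chain groups C_0 ≅ Z^4, C_1 ≅ Z^6, C_2 ≅ Z^4.

∂_1: C_1 → C_0 maps an edge to its endpoints' difference, ∂[p,q] = q − p. For instance
  ∂bc = c − b.
The 4×6 boundary matrix has rank 3 and Smith normal form diag(1,1,1).

∂_2: C_2 → C_1 maps a triangle to the signed sum of its edges. For instance
  ∂bcd = cd − bd + bc,
  ∂abc = bc − ac + ab.
The 6×4 boundary matrix has rank 3 and Smith normal form diag(1,1,1).

Computing H_k = (kernel of ∂_k) / (image of ∂_{k+1}):

  H_1: rank ker ∂_1 − rank ∂_2 = (6 − 3) − 3 = 0, and the invariant factors of ∂_2 are all 1, so H_1 = 0.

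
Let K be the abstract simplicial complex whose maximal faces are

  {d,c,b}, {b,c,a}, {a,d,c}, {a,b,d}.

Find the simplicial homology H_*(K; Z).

Order the vertices as a < b < c < d. Listing each simplex with vertices in this order, K has dimension 2 with simplices:

  0-simplices (4): a, b, c, d
  1-simplices (6): ab, ac, ad, bc, bd, cd
  2-simplices (4): abc, abd, acd, bcd

so the chain groups are C_0 ≅ Z^4, C_1 ≅ Z^6, C_2 ≅ Z^4.

Boundary ∂_1: C_1 → C_0 maps an edge to its endpoints' difference, ∂[p,q] = q − p.
The resulting 4×6 matrix has rank 3, and its Smith normal form has invariant factors (1,1,1).

∂_2: C_2 → C_1 sends each 2-simplex [p,q,r] to [q,r] − [p,r] + [p,q]. For instance
  ∂bcd = cd − bd + bc,
  ∂acd = cd − ad + ac.
The 6×4 boundary matrix has rank 3 and Smith normal form diag(1,1,1).

Computing H_k = (kernel of ∂_k) / (image of ∂_{k+1}):

  H_0: rank C_0 − rank ∂_1 = 4 − 3 = 1, and the invariant factors of ∂_1 are all 1, so H_0 ≅ Z.
  H_1: rank ker ∂_1 − rank ∂_2 = (6 − 3) − 3 = 0, and the invariant factors of ∂_2 are all 1, so H_1 ≅ 0.
  H_2: rank ker ∂_2 − rank ∂_3 = (4 − 3) − 0 = 1, and there is no ∂_3, so H_2 ≅ Z.

H_0 = Z,  H_1 = 0,  H_2 = Z.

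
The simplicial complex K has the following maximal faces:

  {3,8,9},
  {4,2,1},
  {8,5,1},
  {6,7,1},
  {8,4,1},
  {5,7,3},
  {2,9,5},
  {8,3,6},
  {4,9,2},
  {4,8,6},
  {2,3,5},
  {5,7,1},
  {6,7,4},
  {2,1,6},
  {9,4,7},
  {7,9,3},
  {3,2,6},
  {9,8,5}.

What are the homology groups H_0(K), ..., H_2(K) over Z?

Take the total order 1 < 2 < 3 < 4 < 5 < 6 < 7 < 8 < 9 on the vertex set. Then K (dimension 2) consists of the simplices:

  0-simplices (9): [1], [2], [3], [4], [5], [6], [7], [8], [9]
  1-simplices (27): (27 of them)
  2-simplices (18): [1,2,4], [1,2,6], [1,4,8], [1,5,7], [1,5,8], [1,6,7], [2,3,5], [2,3,6], [2,4,9], [2,5,9], [3,5,7], [3,6,8], [3,7,9], [3,8,9], [4,6,7], [4,6,8], [4,7,9], [5,8,9]

Hence C_0 ≅ Z^9, C_1 ≅ Z^27, C_2 ≅ Z^18.

The boundary map ∂_1: C_1 → C_0 sends each edge [p,q] (with p < q) to q − p. For instance
  ∂[1,8] = [8] − [1].
The 9×27 boundary matrix has rank 8 and Smith normal form diag(1,1,1,1,1,1,1,1).

∂_2: C_2 → C_1 maps a triangle to the signed sum of its edges. For instance
  ∂[2,4,9] = [4,9] − [2,9] + [2,4],
  ∂[4,7,9] = [7,9] − [4,9] + [4,7].
This gives a 27×18 integer matrix of rank 18; reducing to Smith normal form yields diagonal entries (1,1,1,1,1,1,1,1,1,1,1,1,1,1,1,1,1,2).

Reading off H_k = ker ∂_k / im ∂_{k+1}:

  H_0: rank C_0 − rank ∂_1 = 9 − 8 = 1, and the invariant factors of ∂_1 are all 1, so H_0 ≅ Z.
  H_1: rank ker ∂_1 − rank ∂_2 = (27 − 8) − 18 = 1, and ∂_2 has invariant factor 2 > 1, so H_1 ≅ Z ⊕ Z/2.
  H_2: rank ker ∂_2 − rank ∂_3 = (18 − 18) − 0 = 0, and there is no ∂_3, so H_2 ≅ 0.

(K is a triangulation of the Klein bottle.)

H_0 = Z,  H_1 = Z ⊕ Z/2,  H_2 = 0.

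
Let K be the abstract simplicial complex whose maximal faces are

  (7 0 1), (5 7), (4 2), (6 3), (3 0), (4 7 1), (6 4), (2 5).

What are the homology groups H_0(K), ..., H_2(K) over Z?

Take the total order 0 < 1 < 2 < 3 < 4 < 5 < 6 < 7 on the vertex set. Then K (dimension 2) consists of the simplices:

  0-simplices (8): [0], [1], [2], [3], [4], [5], [6], [7]
  1-simplices (11): [0,1], [0,3], [0,7], [1,4], [1,7], [2,4], [2,5], [3,6], [4,6], [4,7], [5,7]
  2-simplices (2): [0,1,7], [1,4,7]

giving chain groups C_0 ≅ Z^8, C_1 ≅ Z^11, C_2 ≅ Z^2.

∂_1: C_1 → C_0 maps an edge to its endpoints' difference, ∂[p,q] = q − p.
This gives a 8×11 integer matrix of rank 7; reducing to Smith normal form yields diagonal entries (1,1,1,1,1,1,1).

The boundary map ∂_2: C_2 → C_1 maps a triangle to the signed sum of its edges. For instance
  ∂[1,4,7] = [4,7] − [1,7] + [1,4],
  ∂[0,1,7] = [1,7] − [0,7] + [0,1].
This gives a 11×2 integer matrix of rank 2; reducing to Smith normal form yields diagonal entries (1,1).

Computing H_k = (kernel of ∂_k) / (image of ∂_{k+1}):

  H_0: rank C_0 − rank ∂_1 = 8 − 7 = 1, and the invariant factors of ∂_1 are all 1, so H_0 = Z.
  H_1: rank ker ∂_1 − rank ∂_2 = (11 − 7) − 2 = 2, and the invariant factors of ∂_2 are all 1, so H_1 = Z^2.
  H_2: rank ker ∂_2 − rank ∂_3 = (2 − 2) − 0 = 0, and there is no ∂_3, so H_2 = 0.

As a check, the Euler characteristic is 8 − 11 + 2 = -1, which agrees with 1 − 2 + 0 = -1.

H_0 ≅ Z,  H_1 ≅ Z^2,  H_2 = 0.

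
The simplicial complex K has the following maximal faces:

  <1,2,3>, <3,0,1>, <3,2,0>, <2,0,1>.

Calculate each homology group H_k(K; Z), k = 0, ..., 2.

K has 4 vertices, 6 edges, 4 triangles.
rank ∂_0 = 0, rank ∂_1 = 3 ⇒ b_0 = 4 − 0 − 3 = 1; all invariant factors of ∂_1 are 1 so no torsion. So H_0 = Z.
rank ∂_1 = 3, rank ∂_2 = 3 ⇒ b_1 = 6 − 3 − 3 = 0; all invariant factors of ∂_2 are 1 so no torsion. So H_1 = 0.
rank ∂_2 = 3, rank ∂_3 = 0 ⇒ b_2 = 4 − 3 − 0 = 1. So H_2 = Z.

H_0 = Z,  H_1 = 0,  H_2 = Z.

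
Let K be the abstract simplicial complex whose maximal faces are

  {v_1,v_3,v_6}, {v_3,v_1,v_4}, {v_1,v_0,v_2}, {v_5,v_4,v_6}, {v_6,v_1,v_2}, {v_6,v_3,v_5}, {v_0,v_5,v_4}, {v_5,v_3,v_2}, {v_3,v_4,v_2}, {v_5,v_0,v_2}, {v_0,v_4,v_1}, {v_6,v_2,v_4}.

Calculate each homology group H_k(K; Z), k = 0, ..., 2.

H_0 ≅ Z,  H_1 ≅ Z_2,  H_2 = 0.

Order the vertices as v_0 < v_1 < v_2 < v_3 < v_4 < v_5 < v_6. Listing each simplex with vertices in this order, K has dimension 2 with simplices:

  0-simplices (7): [v_0], [v_1], [v_2], [v_3], [v_4], [v_5], [v_6]
  1-simplices (18): (18 of them)
  2-simplices (12): (12 of them)

Hence C_0 ≅ Z^7, C_1 ≅ Z^18, C_2 ≅ Z^12.

∂_1: C_1 → C_0 sends each edge [p,q] (with p < q) to q − p.
This gives a 7×18 integer matrix of rank 6; reducing to Smith normal form yields diagonal entries (1,1,1,1,1,1).

Boundary ∂_2: C_2 → C_1 sends each 2-simplex [p,q,r] to [q,r] − [p,r] + [p,q]. For instance
  ∂[v_2,v_3,v_4] = [v_3,v_4] − [v_2,v_4] + [v_2,v_3],
  ∂[v_0,v_2,v_5] = [v_2,v_5] − [v_0,v_5] + [v_0,v_2].
The 18×12 boundary matrix has rank 12 and Smith normal form diag(1,1,1,1,1,1,1,1,1,1,1,2).

Now H_k = ker ∂_k / im ∂_{k+1}, so:

  H_0: rank C_0 − rank ∂_1 = 7 − 6 = 1, and the invariant factors of ∂_1 are all 1, so H_0 = Z.
  H_1: rank ker ∂_1 − rank ∂_2 = (18 − 6) − 12 = 0, and ∂_2 has invariant factor 2 > 1, so H_1 = Z_2.
  H_2: rank ker ∂_2 − rank ∂_3 = (12 − 12) − 0 = 0, and there is no ∂_3, so H_2 = 0.

(K is a triangulation of the real projective plane RP^2.)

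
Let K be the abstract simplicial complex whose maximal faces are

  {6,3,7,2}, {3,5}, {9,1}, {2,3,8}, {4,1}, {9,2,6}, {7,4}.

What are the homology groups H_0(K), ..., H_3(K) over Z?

H_0 ≅ Z,  H_1 ≅ Z,  H_2 = 0,  H_3 = 0.

We work with the vertex ordering 1 < 2 < 3 < 4 < 5 < 6 < 7 < 8 < 9. The simplices of K, each written with vertices in increasing order, are:

  0-simplices (9): [1], [2], [3], [4], [5], [6], [7], [8], [9]
  1-simplices (14): [1,4], [1,9], [2,3], [2,6], [2,7], [2,8], [2,9], [3,5], [3,6], [3,7], [3,8], [4,7], [6,7], [6,9]
  2-simplices (6): [2,3,6], [2,3,7], [2,3,8], [2,6,7], [2,6,9], [3,6,7]
  3-simplices (1): [2,3,6,7]

giving chain groups C_0 ≅ Z^9, C_1 ≅ Z^14, C_2 ≅ Z^6, C_3 ≅ Z^1.

Boundary ∂_1: C_1 → C_0 is given by ∂[p,q] = [q] − [p]. For instance
  ∂[2,7] = [7] − [2].
The resulting 9×14 matrix has rank 8, and its Smith normal form has invariant factors (1,1,1,1,1,1,1,1).

∂_2: C_2 → C_1 sends each 2-simplex [p,q,r] to [q,r] − [p,r] + [p,q]. For instance
  ∂[2,6,9] = [6,9] − [2,9] + [2,6],
  ∂[2,3,7] = [3,7] − [2,7] + [2,3].
The 14×6 boundary matrix has rank 5 and Smith normal form diag(1,1,1,1,1).

Boundary ∂_3: C_3 → C_2 sends each 3-simplex σ to the alternating sum Σ_i (−1)^i (σ with its i-th vertex removed). For instance
  ∂[2,3,6,7] = [3,6,7] − [2,6,7] + [2,3,7] − [2,3,6].
The resulting 6×1 matrix has rank 1, and its Smith normal form has invariant factors (1).

Now H_k = ker ∂_k / im ∂_{k+1}, so:

  H_0: rank C_0 − rank ∂_1 = 9 − 8 = 1, and the invariant factors of ∂_1 are all 1, so H_0 = Z.
  H_1: rank ker ∂_1 − rank ∂_2 = (14 − 8) − 5 = 1, and the invariant factors of ∂_2 are all 1, so H_1 = Z.
  H_2: rank ker ∂_2 − rank ∂_3 = (6 − 5) − 1 = 0, and the invariant factors of ∂_3 are all 1, so H_2 = 0.
  H_3: rank ker ∂_3 − rank ∂_4 = (1 − 1) − 0 = 0, and there is no ∂_4, so H_3 = 0.

As a check, the Euler characteristic is 9 − 14 + 6 − 1 = 0, which agrees with 1 − 1 + 0 − 0 = 0.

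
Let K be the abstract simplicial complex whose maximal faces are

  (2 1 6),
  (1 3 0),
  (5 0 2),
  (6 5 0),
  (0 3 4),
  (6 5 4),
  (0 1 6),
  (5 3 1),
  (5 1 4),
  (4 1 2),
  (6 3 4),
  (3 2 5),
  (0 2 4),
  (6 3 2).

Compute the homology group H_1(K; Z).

H_1 ≅ Z^2.

We work with the vertex ordering 0 < 1 < 2 < 3 < 4 < 5 < 6. The simplices of K, each written with vertices in increasing order, are:

  0-simplices (7): [0], [1], [2], [3], [4], [5], [6]
  1-simplices (21): [0,1], [0,2], [0,3], [0,4], [0,5], [0,6], [1,2], [1,3], [1,4], [1,5], [1,6], [2,3], [2,4], [2,5], [2,6], [3,4], [3,5], [3,6], [4,5], [4,6], [5,6]
  2-simplices (14): [0,1,3], [0,1,6], [0,2,4], [0,2,5], [0,3,4], [0,5,6], [1,2,4], [1,2,6], [1,3,5], [1,4,5], [2,3,5], [2,3,6], [3,4,6], [4,5,6]

Hence C_0 ≅ Z^7, C_1 ≅ Z^21, C_2 ≅ Z^14.

The boundary map ∂_1: C_1 → C_0 maps an edge to its endpoints' difference, ∂[p,q] = q − p. For instance
  ∂[0,4] = [4] − [0].
As a 7×21 matrix over Z this has rank 6, with invariant factors (1,1,1,1,1,1).

∂_2: C_2 → C_1 maps a triangle to the signed sum of its edges. For instance
  ∂[0,5,6] = [5,6] − [0,6] + [0,5],
  ∂[0,1,3] = [1,3] − [0,3] + [0,1].
This gives a 21×14 integer matrix of rank 13; reducing to Smith normal form yields diagonal entries (1,1,1,1,1,1,1,1,1,1,1,1,1).

Computing H_k = (kernel of ∂_k) / (image of ∂_{k+1}):

  H_1: rank ker ∂_1 − rank ∂_2 = (21 − 6) − 13 = 2, and the invariant factors of ∂_2 are all 1, so H_1 = Z^2.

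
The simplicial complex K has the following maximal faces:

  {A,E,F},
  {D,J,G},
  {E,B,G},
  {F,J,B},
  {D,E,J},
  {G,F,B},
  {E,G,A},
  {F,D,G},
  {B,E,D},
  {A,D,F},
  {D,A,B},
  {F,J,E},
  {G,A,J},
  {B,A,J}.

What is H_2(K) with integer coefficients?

We work with the vertex ordering A < B < D < E < F < G < J. The simplices of K, each written with vertices in increasing order, are:

  0-simplices (7): A, B, D, E, F, G, J
  1-simplices (21): AB, AD, AE, AF, AG, AJ, BD, BE, BF, BG, BJ, DE, DF, DG, DJ, EF, EG, EJ, FG, FJ, GJ
  2-simplices (14): ABD, ABJ, ADF, AEF, AEG, AGJ, BDE, BEG, BFG, BFJ, DEJ, DFG, DGJ, EFJ

Hence C_0 ≅ Z^7, C_1 ≅ Z^21, C_2 ≅ Z^14.

The boundary map ∂_1: C_1 → C_0 sends each edge [p,q] (with p < q) to q − p. For instance
  ∂EF = F − E.
The 7×21 boundary matrix has rank 6 and Smith normal form diag(1,1,1,1,1,1).

∂_2: C_2 → C_1 maps a triangle to the signed sum of its edges. For instance
  ∂BFG = FG − BG + BF,
  ∂AEG = EG − AG + AE.
The resulting 21×14 matrix has rank 13, and its Smith normal form has invariant factors (1,1,1,1,1,1,1,1,1,1,1,1,1).

Reading off H_k = ker ∂_k / im ∂_{k+1}:

  H_2: rank ker ∂_2 − rank ∂_3 = (14 − 13) − 0 = 1, and there is no ∂_3, so H_2 = Z.

H_2 ≅ Z.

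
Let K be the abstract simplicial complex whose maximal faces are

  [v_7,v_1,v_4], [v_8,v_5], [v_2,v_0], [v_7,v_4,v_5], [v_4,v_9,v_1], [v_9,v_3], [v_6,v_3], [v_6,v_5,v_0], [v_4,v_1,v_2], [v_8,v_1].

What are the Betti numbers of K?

b_0 = 1, b_1 = 3, b_2 = 0.

Order the vertices as v_0 < v_1 < v_2 < v_3 < v_4 < v_5 < v_6 < v_7 < v_8 < v_9. Listing each simplex with vertices in this order, K has dimension 2 with simplices:

  0-simplices (10): [v_0], [v_1], [v_2], [v_3], [v_4], [v_5], [v_6], [v_7], [v_8], [v_9]
  1-simplices (17): (17 of them)
  2-simplices (5): [v_0,v_5,v_6], [v_1,v_2,v_4], [v_1,v_4,v_7], [v_1,v_4,v_9], [v_4,v_5,v_7]

Hence C_0 ≅ Z^10, C_1 ≅ Z^17, C_2 ≅ Z^5.

The boundary map ∂_1: C_1 → C_0 maps an edge to its endpoints' difference, ∂[p,q] = q − p. For instance
  ∂[v_1,v_2] = [v_2] − [v_1].
As a 10×17 matrix over Z this has rank 9, with invariant factors (1,1,1,1,1,1,1,1,1).

Boundary ∂_2: C_2 → C_1 maps a triangle to the signed sum of its edges. For instance
  ∂[v_4,v_5,v_7] = [v_5,v_7] − [v_4,v_7] + [v_4,v_5],
  ∂[v_1,v_4,v_7] = [v_4,v_7] − [v_1,v_7] + [v_1,v_4].
As a 17×5 matrix over Z this has rank 5, with invariant factors (1,1,1,1,1).

From H_k ≅ ker(∂_k) / im(∂_{k+1}) we obtain:

  H_0: rank C_0 − rank ∂_1 = 10 − 9 = 1, and the invariant factors of ∂_1 are all 1, so H_0 = Z.
  H_1: rank ker ∂_1 − rank ∂_2 = (17 − 9) − 5 = 3, and the invariant factors of ∂_2 are all 1, so H_1 = Z^3.
  H_2: rank ker ∂_2 − rank ∂_3 = (5 − 5) − 0 = 0, and there is no ∂_3, so H_2 = 0.

As a check, the Euler characteristic is 10 − 17 + 5 = -2, which agrees with 1 − 3 + 0 = -2.

Hence the Betti numbers are b_0 = 1, b_1 = 3, b_2 = 0.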